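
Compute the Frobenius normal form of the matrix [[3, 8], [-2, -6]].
R = [[0, 2], [1, -3]]

The invariant factors of A (the non-unit diagonal entries of the Smith normal form of xI - A over ℚ[x]) are x^2 + 3x - 2, each dividing the next. The characteristic polynomial is their product, x^2 + 3x - 2.

The rational canonical form is the block-diagonal matrix of companion matrices C(f_i):
R = [[0, 2], [1, -3]].

Note the characteristic polynomial does not split into linear factors over ℚ, so A has no Jordan form over ℚ; the rational canonical form exists over any field.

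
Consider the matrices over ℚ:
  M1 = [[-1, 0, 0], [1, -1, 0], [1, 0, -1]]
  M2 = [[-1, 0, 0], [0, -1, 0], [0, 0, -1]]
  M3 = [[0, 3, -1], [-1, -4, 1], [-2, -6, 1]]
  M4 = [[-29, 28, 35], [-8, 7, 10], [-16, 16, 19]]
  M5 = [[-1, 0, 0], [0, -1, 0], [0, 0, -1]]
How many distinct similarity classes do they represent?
Characteristic polynomials: χ_{M1} = (x + 1)^3, χ_{M2} = (x + 1)^3, χ_{M3} = (x + 1)^3, χ_{M4} = (x + 1)^3, χ_{M5} = (x + 1)^3.

{M1, M3, M4}: invariant factors x + 1, (x + 1)^2.

{M2, M5}: invariant factors x + 1, x + 1, x + 1.

Matrices are similar if and only if their invariant-factor lists agree; the partition into similarity classes is {M1, M3, M4}, {M2, M5}.

2 classes: {M1, M3, M4}, {M2, M5}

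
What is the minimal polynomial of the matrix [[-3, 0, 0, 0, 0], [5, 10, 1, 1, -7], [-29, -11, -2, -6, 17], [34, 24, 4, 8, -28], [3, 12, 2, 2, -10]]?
The characteristic polynomial factors as (x - 4)^2(x + 1)^2(x + 3). The minimal polynomial is ∏(x - λ)^{k_λ} where k_λ is the size of the largest Jordan block at λ.

For λ = -3: rank(A + 3I) = 4, and the largest Jordan block has size 1 (the smallest k with rank((A + 3I)^k) = rank((A + 3I)^(k+1))).
For λ = -1: rank(A + I) = 4, and the largest Jordan block has size 2 (the smallest k with rank((A + I)^k) = rank((A + I)^(k+1))).
For λ = 4: rank(A - 4I) = 3, and the largest Jordan block has size 1 (the smallest k with rank((A - 4I)^k) = rank((A - 4I)^(k+1))).

So m_A(x) = (x - 4)(x + 1)^2(x + 3).

m_A(x) = (x - 4)(x + 1)^2(x + 3)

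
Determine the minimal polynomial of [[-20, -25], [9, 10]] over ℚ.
m_A(x) = (x + 5)^2

The characteristic polynomial factors as (x + 5)^2. The minimal polynomial is ∏(x - λ)^{k_λ} where k_λ is the size of the largest Jordan block at λ.

For λ = -5: rank(A + 5I) = 1, and the largest Jordan block has size 2 (the smallest k with rank((A + 5I)^k) = rank((A + 5I)^(k+1))).

So m_A(x) = (x + 5)^2.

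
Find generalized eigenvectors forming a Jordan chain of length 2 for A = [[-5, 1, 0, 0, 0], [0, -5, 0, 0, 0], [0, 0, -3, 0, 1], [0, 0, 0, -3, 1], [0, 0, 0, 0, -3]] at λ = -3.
v_1 = [[0, 0, -1, 0, 1]]^T, v_2 = [[0, 0, 1, 1, 0]]^T

We seek v_1 ∈ ker((A + 3I)^2) \ ker(A + 3I), then set v_{i+1} = (A + 3I) v_i.

One such chain is v_1 = [[0, 0, -1, 0, 1]]^T, v_2 = [[0, 0, 1, 1, 0]]^T. Check: (A + 3I) v_2 = [[0, 0, 0, 0, 0]]^T = 0.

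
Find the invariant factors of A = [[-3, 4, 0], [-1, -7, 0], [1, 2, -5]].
The Jordan structure of A has elementary divisors (x + 5)^2, (x + 5). Arranging the block sizes at each eigenvalue in decreasing order and taking row products gives the invariant factors.

Invariant factors (smallest first, each dividing the next): x + 5, (x + 5)^2.

Check: the last factor (x + 5)^2 is the minimal polynomial, and the product (x + 5)^3 is the characteristic polynomial.

x + 5, (x + 5)^2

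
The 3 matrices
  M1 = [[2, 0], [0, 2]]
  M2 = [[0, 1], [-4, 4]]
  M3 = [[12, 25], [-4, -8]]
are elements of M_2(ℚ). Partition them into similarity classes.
Characteristic polynomials: χ_{M1} = (x - 2)^2, χ_{M2} = (x - 2)^2, χ_{M3} = (x - 2)^2.

{M1}: invariant factors x - 2, x - 2.

{M2, M3}: invariant factors (x - 2)^2.

Matrices are similar if and only if their invariant-factor lists agree; the partition into similarity classes is {M1}, {M2, M3}.

2 classes: {M1}, {M2, M3}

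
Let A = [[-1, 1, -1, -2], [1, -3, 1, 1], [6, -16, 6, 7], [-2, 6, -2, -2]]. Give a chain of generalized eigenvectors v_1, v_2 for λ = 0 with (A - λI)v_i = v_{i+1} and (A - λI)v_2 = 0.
v_1 = [[0, 1, 3, -1]]^T, v_2 = [[0, -1, -5, 2]]^T

We seek v_1 ∈ ker(A^2) \ ker(A), then set v_{i+1} = A v_i.

One such chain is v_1 = [[0, 1, 3, -1]]^T, v_2 = [[0, -1, -5, 2]]^T. Check: A v_2 = [[0, 0, 0, 0]]^T = 0.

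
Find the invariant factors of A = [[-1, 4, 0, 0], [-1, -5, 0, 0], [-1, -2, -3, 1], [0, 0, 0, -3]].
The Jordan structure of A has elementary divisors (x + 3)^2, (x + 3)^2. Arranging the block sizes at each eigenvalue in decreasing order and taking row products gives the invariant factors.

Invariant factors (smallest first, each dividing the next): (x + 3)^2, (x + 3)^2.

Check: the last factor (x + 3)^2 is the minimal polynomial, and the product (x + 3)^4 is the characteristic polynomial.

(x + 3)^2, (x + 3)^2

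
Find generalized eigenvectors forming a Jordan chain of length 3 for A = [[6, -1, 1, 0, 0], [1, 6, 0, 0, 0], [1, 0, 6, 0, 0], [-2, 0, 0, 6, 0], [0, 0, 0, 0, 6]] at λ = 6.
We seek v_1 ∈ ker((A - 6I)^3) \ ker((A - 6I)^2), then set v_{i+1} = (A - 6I) v_i.

One such chain is v_1 = [[0, 0, 1, -1, -1]]^T, v_2 = [[1, 0, 0, 0, 0]]^T, v_3 = [[0, 1, 1, -2, 0]]^T. Check: (A - 6I) v_3 = [[0, 0, 0, 0, 0]]^T = 0.

v_1 = [[0, 0, 1, -1, -1]]^T, v_2 = [[1, 0, 0, 0, 0]]^T, v_3 = [[0, 1, 1, -2, 0]]^T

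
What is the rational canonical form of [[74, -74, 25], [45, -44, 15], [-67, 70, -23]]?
The invariant factors of A (the non-unit diagonal entries of the Smith normal form of xI - A over ℚ[x]) are (x - 6)(x^2 - x + 3), each dividing the next. The characteristic polynomial is their product, (x - 6)(x^2 - x + 3).

The rational canonical form is the block-diagonal matrix of companion matrices C(f_i):
R = [[0, 0, 18], [1, 0, -9], [0, 1, 7]].

Note the characteristic polynomial does not split into linear factors over ℚ, so A has no Jordan form over ℚ; the rational canonical form exists over any field.

R = [[0, 0, 18], [1, 0, -9], [0, 1, 7]]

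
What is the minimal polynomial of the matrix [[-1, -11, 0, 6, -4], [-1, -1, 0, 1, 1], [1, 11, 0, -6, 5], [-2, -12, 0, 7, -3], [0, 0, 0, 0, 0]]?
The characteristic polynomial factors as x^4(x - 5). The minimal polynomial is ∏(x - λ)^{k_λ} where k_λ is the size of the largest Jordan block at λ.

For λ = 0: rank(A) = 3, and the largest Jordan block has size 2 (the smallest k with rank(A^k) = rank(A^(k+1))).
For λ = 5: rank(A - 5I) = 4, and the largest Jordan block has size 1 (the smallest k with rank((A - 5I)^k) = rank((A - 5I)^(k+1))).

So m_A(x) = x^2(x - 5).

m_A(x) = x^2(x - 5)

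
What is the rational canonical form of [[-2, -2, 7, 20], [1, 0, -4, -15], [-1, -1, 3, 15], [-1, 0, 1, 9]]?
R = [[-1, 0, 0, 0], [0, 0, 0, -36], [0, 1, 0, -24], [0, 0, 1, 11]]

The invariant factors of A (the non-unit diagonal entries of the Smith normal form of xI - A over ℚ[x]) are x + 1, (x - 6)^2(x + 1), each dividing the next. The characteristic polynomial is their product, (x - 6)^2(x + 1)^2.

The rational canonical form is the block-diagonal matrix of companion matrices C(f_i):
R = [[-1, 0, 0, 0], [0, 0, 0, -36], [0, 1, 0, -24], [0, 0, 1, 11]].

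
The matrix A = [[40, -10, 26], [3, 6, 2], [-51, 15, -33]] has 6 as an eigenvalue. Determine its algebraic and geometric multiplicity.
The characteristic polynomial is (x - 6)^2(x - 1), so the factor x - 6 appears with exponent 2: the algebraic multiplicity is 2.

rank(A - 6I) = 2, so the eigenspace has dimension 3 - 2 = 1: the geometric multiplicity is 1.

Since 1 < 2, A is not diagonalizable.

algebraic multiplicity 2, geometric multiplicity 1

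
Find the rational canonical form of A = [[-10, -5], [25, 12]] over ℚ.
The invariant factors of A (the non-unit diagonal entries of the Smith normal form of xI - A over ℚ[x]) are x^2 - 2x + 5, each dividing the next. The characteristic polynomial is their product, x^2 - 2x + 5.

The rational canonical form is the block-diagonal matrix of companion matrices C(f_i):
R = [[0, -5], [1, 2]].

Note the characteristic polynomial does not split into linear factors over ℚ, so A has no Jordan form over ℚ; the rational canonical form exists over any field.

R = [[0, -5], [1, 2]]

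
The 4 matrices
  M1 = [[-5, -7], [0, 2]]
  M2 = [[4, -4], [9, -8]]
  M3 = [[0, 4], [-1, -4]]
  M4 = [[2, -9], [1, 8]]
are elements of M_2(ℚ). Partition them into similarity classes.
Characteristic polynomials: χ_{M1} = (x - 2)(x + 5), χ_{M2} = (x + 2)^2, χ_{M3} = (x + 2)^2, χ_{M4} = (x - 5)^2.

{M1}: invariant factors (x - 2)(x + 5).

{M2, M3}: invariant factors (x + 2)^2.

{M4}: invariant factors (x - 5)^2.

Matrices are similar if and only if their invariant-factor lists agree; the partition into similarity classes is {M1}, {M2, M3}, {M4}.

3 classes: {M1}, {M2, M3}, {M4}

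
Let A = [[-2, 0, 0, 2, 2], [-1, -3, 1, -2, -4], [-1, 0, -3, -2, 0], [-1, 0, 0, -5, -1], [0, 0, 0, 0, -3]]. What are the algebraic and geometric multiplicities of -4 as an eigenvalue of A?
The characteristic polynomial is (x + 3)^4(x + 4), so the factor x + 4 appears with exponent 1: the algebraic multiplicity is 1.

rank(A + 4I) = 4, so the eigenspace has dimension 5 - 4 = 1: the geometric multiplicity is 1.

algebraic multiplicity 1, geometric multiplicity 1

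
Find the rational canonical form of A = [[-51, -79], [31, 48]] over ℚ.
R = [[0, -1], [1, -3]]

The invariant factors of A (the non-unit diagonal entries of the Smith normal form of xI - A over ℚ[x]) are x^2 + 3x + 1, each dividing the next. The characteristic polynomial is their product, x^2 + 3x + 1.

The rational canonical form is the block-diagonal matrix of companion matrices C(f_i):
R = [[0, -1], [1, -3]].

Note the characteristic polynomial does not split into linear factors over ℚ, so A has no Jordan form over ℚ; the rational canonical form exists over any field.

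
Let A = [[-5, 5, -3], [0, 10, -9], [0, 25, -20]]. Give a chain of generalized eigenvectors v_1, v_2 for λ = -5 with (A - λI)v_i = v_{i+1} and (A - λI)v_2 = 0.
v_1 = [[0, -1, -2]]^T, v_2 = [[1, 3, 5]]^T

We seek v_1 ∈ ker((A + 5I)^2) \ ker(A + 5I), then set v_{i+1} = (A + 5I) v_i.

One such chain is v_1 = [[0, -1, -2]]^T, v_2 = [[1, 3, 5]]^T. Check: (A + 5I) v_2 = [[0, 0, 0]]^T = 0.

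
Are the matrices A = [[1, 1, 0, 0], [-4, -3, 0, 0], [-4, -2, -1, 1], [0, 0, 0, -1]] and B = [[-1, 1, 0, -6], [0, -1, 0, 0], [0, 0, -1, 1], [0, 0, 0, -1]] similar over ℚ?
Yes.

Two matrices over a field are similar if and only if they have the same invariant factors.

Both A and B have characteristic polynomial (x + 1)^4 and minimal polynomial (x + 1)^2. Computing further, both have invariant factors (x + 1)^2, (x + 1)^2. Hence A and B are similar.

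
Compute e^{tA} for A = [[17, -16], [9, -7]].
e^{tA} = [[(12*t + 1)*e^{5*t}, -16*t*e^{5*t}], [9*t*e^{5*t}, (1 - 12*t)*e^{5*t}]]

A has Jordan form J = [[5, 1], [0, 5]] with A = PJP^{-1}, so e^{tA} = P e^{tJ} P^{-1}.

For a Jordan block J_k(λ), e^{tJ_k(λ)} = e^{λt} · (I + tN + t^2 N^2/2! + ... + t^{k-1} N^{k-1}/(k-1)!) where N is the nilpotent superdiagonal part.

Assembling the blocks and conjugating back gives the entries of e^{tA} as shown above.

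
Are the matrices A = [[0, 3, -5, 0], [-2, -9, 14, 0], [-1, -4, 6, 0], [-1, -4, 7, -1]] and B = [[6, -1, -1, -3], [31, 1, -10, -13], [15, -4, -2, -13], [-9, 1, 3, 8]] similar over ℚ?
No.

trace(A) = -4 but trace(B) = 13. The trace is a similarity invariant, so A and B are not similar.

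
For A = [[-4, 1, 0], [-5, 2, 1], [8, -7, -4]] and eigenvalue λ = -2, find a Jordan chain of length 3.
We seek v_1 ∈ ker((A + 2I)^3) \ ker((A + 2I)^2), then set v_{i+1} = (A + 2I) v_i.

One such chain is v_1 = [[-1, -2, 4]]^T, v_2 = [[0, 1, -2]]^T, v_3 = [[1, 2, -3]]^T. Check: (A + 2I) v_3 = [[0, 0, 0]]^T = 0.

v_1 = [[-1, -2, 4]]^T, v_2 = [[0, 1, -2]]^T, v_3 = [[1, 2, -3]]^T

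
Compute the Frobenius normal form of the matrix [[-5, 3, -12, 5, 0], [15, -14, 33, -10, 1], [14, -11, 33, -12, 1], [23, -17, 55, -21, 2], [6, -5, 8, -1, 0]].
R = [[0, 3, 0, 0, 0], [1, -3, 0, 0, 0], [0, 0, 0, 0, 3], [0, 0, 1, 0, 0], [0, 0, 0, 1, -4]]

The invariant factors of A (the non-unit diagonal entries of the Smith normal form of xI - A over ℚ[x]) are x^2 + 3x - 3, (x + 1)(x^2 + 3x - 3), each dividing the next. The characteristic polynomial is their product, (x + 1)(x^2 + 3x - 3)^2.

The rational canonical form is the block-diagonal matrix of companion matrices C(f_i):
R = [[0, 3, 0, 0, 0], [1, -3, 0, 0, 0], [0, 0, 0, 0, 3], [0, 0, 1, 0, 0], [0, 0, 0, 1, -4]].

Note the characteristic polynomial does not split into linear factors over ℚ, so A has no Jordan form over ℚ; the rational canonical form exists over any field.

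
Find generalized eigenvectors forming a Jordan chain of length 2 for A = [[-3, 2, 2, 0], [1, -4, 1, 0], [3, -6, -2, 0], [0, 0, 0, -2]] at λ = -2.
v_1 = [[0, 0, 1, 0]]^T, v_2 = [[2, 1, 0, 0]]^T

We seek v_1 ∈ ker((A + 2I)^2) \ ker(A + 2I), then set v_{i+1} = (A + 2I) v_i.

One such chain is v_1 = [[0, 0, 1, 0]]^T, v_2 = [[2, 1, 0, 0]]^T. Check: (A + 2I) v_2 = [[0, 0, 0, 0]]^T = 0.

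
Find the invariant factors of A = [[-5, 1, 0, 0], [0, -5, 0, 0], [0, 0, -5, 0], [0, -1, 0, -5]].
x + 5, x + 5, (x + 5)^2

The Jordan structure of A has elementary divisors (x + 5)^2, (x + 5), (x + 5). Arranging the block sizes at each eigenvalue in decreasing order and taking row products gives the invariant factors.

Invariant factors (smallest first, each dividing the next): x + 5, x + 5, (x + 5)^2.

Check: the last factor (x + 5)^2 is the minimal polynomial, and the product (x + 5)^4 is the characteristic polynomial.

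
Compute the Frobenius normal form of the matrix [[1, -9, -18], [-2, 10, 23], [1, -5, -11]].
The invariant factors of A (the non-unit diagonal entries of the Smith normal form of xI - A over ℚ[x]) are x^3 + 4x + 4, each dividing the next. The characteristic polynomial is their product, x^3 + 4x + 4.

The rational canonical form is the block-diagonal matrix of companion matrices C(f_i):
R = [[0, 0, -4], [1, 0, -4], [0, 1, 0]].

Note the characteristic polynomial does not split into linear factors over ℚ, so A has no Jordan form over ℚ; the rational canonical form exists over any field.

R = [[0, 0, -4], [1, 0, -4], [0, 1, 0]]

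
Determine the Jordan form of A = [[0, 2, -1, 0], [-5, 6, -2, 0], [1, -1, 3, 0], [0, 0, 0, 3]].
J = [[3, 1, 0, 0], [0, 3, 1, 0], [0, 0, 3, 0], [0, 0, 0, 3]]

The characteristic polynomial is det(xI - A) = (x - 3)^4, so the eigenvalues are 3 (algebraic multiplicity 4).

For λ = 3: rank(A - 3I) = 2, rank((A - 3I)^2) = 1, rank((A - 3I)^3) = 0. The eigenspace has dimension 4 - 2 = 2, so there are 2 Jordan blocks; the rank sequence gives block sizes [3, 1].

Assembling the blocks gives the Jordan form J above.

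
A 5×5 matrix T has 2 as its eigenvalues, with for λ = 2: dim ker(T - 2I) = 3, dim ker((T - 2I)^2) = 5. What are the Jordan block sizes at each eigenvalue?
λ = 2: successive nullity increments [3, 2] count blocks of size ≥ k; block sizes are [2, 2, 1].

Jordan blocks: (2, 2), (2, 2), (2, 1)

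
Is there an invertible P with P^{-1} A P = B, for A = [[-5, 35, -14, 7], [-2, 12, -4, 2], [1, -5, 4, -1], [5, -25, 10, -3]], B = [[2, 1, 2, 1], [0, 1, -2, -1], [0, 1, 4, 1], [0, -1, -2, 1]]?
Yes.

Two matrices over a field are similar if and only if they have the same invariant factors.

Both A and B have characteristic polynomial (x - 2)^4 and minimal polynomial (x - 2)^2. Computing further, both have invariant factors x - 2, x - 2, (x - 2)^2. Hence A and B are similar.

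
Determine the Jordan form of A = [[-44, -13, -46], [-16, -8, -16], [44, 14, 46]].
J = [[-4, 1, 0], [0, -4, 0], [0, 0, 2]]

The characteristic polynomial is det(xI - A) = (x - 2)(x + 4)^2, so the eigenvalues are -4 (algebraic multiplicity 2), 2 (algebraic multiplicity 1).

For λ = -4: rank(A + 4I) = 2, rank((A + 4I)^2) = 1. The eigenspace has dimension 3 - 2 = 1, so there is 1 Jordan block; the rank sequence gives block sizes [2].

For λ = 2: algebraic multiplicity 1 gives one 1×1 block.

Assembling the blocks gives the Jordan form J above.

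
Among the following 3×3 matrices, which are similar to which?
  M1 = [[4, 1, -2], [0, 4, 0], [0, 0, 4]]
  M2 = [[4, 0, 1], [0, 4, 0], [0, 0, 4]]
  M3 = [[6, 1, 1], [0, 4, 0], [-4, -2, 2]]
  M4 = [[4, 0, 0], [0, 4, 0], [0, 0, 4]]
2 classes: {M1, M2, M3}, {M4}

Characteristic polynomials: χ_{M1} = (x - 4)^3, χ_{M2} = (x - 4)^3, χ_{M3} = (x - 4)^3, χ_{M4} = (x - 4)^3.

{M1, M2, M3}: invariant factors x - 4, (x - 4)^2.

{M4}: invariant factors x - 4, x - 4, x - 4.

Matrices are similar if and only if their invariant-factor lists agree; the partition into similarity classes is {M1, M2, M3}, {M4}.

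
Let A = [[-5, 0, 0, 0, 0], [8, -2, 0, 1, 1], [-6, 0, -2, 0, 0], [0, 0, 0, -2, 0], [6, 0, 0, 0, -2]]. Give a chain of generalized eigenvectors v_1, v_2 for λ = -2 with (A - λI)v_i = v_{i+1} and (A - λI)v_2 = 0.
We seek v_1 ∈ ker((A + 2I)^2) \ ker(A + 2I), then set v_{i+1} = (A + 2I) v_i.

One such chain is v_1 = [[0, 1, -1, 0, 1]]^T, v_2 = [[0, 1, 0, 0, 0]]^T. Check: (A + 2I) v_2 = [[0, 0, 0, 0, 0]]^T = 0.

v_1 = [[0, 1, -1, 0, 1]]^T, v_2 = [[0, 1, 0, 0, 0]]^T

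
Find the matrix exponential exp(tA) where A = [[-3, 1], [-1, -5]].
e^{tA} = [[(t + 1)*e^{-4*t}, t*e^{-4*t}], [-t*e^{-4*t}, (1 - t)*e^{-4*t}]]

A has Jordan form J = [[-4, 1], [0, -4]] with A = PJP^{-1}, so e^{tA} = P e^{tJ} P^{-1}.

For a Jordan block J_k(λ), e^{tJ_k(λ)} = e^{λt} · (I + tN + t^2 N^2/2! + ... + t^{k-1} N^{k-1}/(k-1)!) where N is the nilpotent superdiagonal part.

Assembling the blocks and conjugating back gives the entries of e^{tA} as shown above.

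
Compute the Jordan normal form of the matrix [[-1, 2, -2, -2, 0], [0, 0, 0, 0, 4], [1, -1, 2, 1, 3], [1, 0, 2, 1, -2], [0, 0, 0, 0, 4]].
J = [[0, 1, 0, 0, 0], [0, 0, 0, 0, 0], [0, 0, 1, 1, 0], [0, 0, 0, 1, 0], [0, 0, 0, 0, 4]]

The characteristic polynomial is det(xI - A) = x^2(x - 4)(x - 1)^2, so the eigenvalues are 0 (algebraic multiplicity 2), 1 (algebraic multiplicity 2), 4 (algebraic multiplicity 1).

For λ = 0: rank(A) = 4, rank(A^2) = 3. The eigenspace has dimension 5 - 4 = 1, so there is 1 Jordan block; the rank sequence gives block sizes [2].

For λ = 1: rank(A - I) = 4, rank((A - I)^2) = 3. The eigenspace has dimension 5 - 4 = 1, so there is 1 Jordan block; the rank sequence gives block sizes [2].

For λ = 4: algebraic multiplicity 1 gives one 1×1 block.

Assembling the blocks gives the Jordan form J above.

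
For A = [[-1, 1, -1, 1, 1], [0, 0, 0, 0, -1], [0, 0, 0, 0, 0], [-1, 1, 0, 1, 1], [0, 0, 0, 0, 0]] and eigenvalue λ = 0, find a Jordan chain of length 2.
v_1 = [[0, 0, 1, 0, 1]]^T, v_2 = [[0, -1, 0, 1, 0]]^T

We seek v_1 ∈ ker(A^2) \ ker(A), then set v_{i+1} = A v_i.

One such chain is v_1 = [[0, 0, 1, 0, 1]]^T, v_2 = [[0, -1, 0, 1, 0]]^T. Check: A v_2 = [[0, 0, 0, 0, 0]]^T = 0.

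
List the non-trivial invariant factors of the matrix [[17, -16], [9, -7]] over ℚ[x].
The Jordan structure of A has elementary divisors (x - 5)^2. Arranging the block sizes at each eigenvalue in decreasing order and taking row products gives the invariant factors.

Invariant factors (smallest first, each dividing the next): (x - 5)^2.

Check: the last factor (x - 5)^2 is the minimal polynomial, and the product (x - 5)^2 is the characteristic polynomial.

(x - 5)^2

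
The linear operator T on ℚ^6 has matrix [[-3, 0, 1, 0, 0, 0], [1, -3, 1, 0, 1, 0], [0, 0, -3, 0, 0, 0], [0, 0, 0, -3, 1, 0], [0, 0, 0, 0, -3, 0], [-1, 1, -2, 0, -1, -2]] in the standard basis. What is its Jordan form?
The characteristic polynomial is det(xI - A) = (x + 2)(x + 3)^5, so the eigenvalues are -3 (algebraic multiplicity 5), -2 (algebraic multiplicity 1).

For λ = -3: rank(A + 3I) = 4, rank((A + 3I)^2) = 2, rank((A + 3I)^3) = 1. The eigenspace has dimension 6 - 4 = 2, so there are 2 Jordan blocks; the rank sequence gives block sizes [3, 2].

For λ = -2: algebraic multiplicity 1 gives one 1×1 block.

Assembling the blocks gives the Jordan form J above.

J = [[-3, 1, 0, 0, 0, 0], [0, -3, 1, 0, 0, 0], [0, 0, -3, 0, 0, 0], [0, 0, 0, -3, 1, 0], [0, 0, 0, 0, -3, 0], [0, 0, 0, 0, 0, -2]]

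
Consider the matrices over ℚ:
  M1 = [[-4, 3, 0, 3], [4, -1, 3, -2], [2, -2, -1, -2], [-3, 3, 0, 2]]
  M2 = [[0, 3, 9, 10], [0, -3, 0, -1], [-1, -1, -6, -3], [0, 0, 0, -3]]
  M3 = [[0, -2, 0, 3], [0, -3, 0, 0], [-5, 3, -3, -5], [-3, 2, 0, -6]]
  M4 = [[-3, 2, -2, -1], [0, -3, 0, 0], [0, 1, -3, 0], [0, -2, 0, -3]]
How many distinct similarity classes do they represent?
2 classes: {M1}, {M2, M3, M4}

Characteristic polynomials: χ_{M1} = (x + 1)^4, χ_{M2} = (x + 3)^4, χ_{M3} = (x + 3)^4, χ_{M4} = (x + 3)^4.

{M1}: invariant factors x + 1, (x + 1)^3.

{M2, M3, M4}: invariant factors (x + 3)^2, (x + 3)^2.

Matrices are similar if and only if their invariant-factor lists agree; the partition into similarity classes is {M1}, {M2, M3, M4}.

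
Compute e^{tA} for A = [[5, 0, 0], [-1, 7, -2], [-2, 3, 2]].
A has Jordan form J = [[4, 0, 0], [0, 5, 1], [0, 0, 5]] with A = PJP^{-1}, so e^{tA} = P e^{tJ} P^{-1}.

For a Jordan block J_k(λ), e^{tJ_k(λ)} = e^{λt} · (I + tN + t^2 N^2/2! + ... + t^{k-1} N^{k-1}/(k-1)!) where N is the nilpotent superdiagonal part.

Assembling the blocks and conjugating back gives the entries of e^{tA} as shown above.

e^{tA} = [[e^{5*t}, 0, 0], [(t*e^{t} - 2*e^{t} + 2)*e^{4*t}, (3*e^{t} - 2)*e^{4*t}, 2*(1 - e^{t})*e^{4*t}], [(t*e^{t} - 3*e^{t} + 3)*e^{4*t}, 3*(e^{t} - 1)*e^{4*t}, (3 - 2*e^{t})*e^{4*t}]]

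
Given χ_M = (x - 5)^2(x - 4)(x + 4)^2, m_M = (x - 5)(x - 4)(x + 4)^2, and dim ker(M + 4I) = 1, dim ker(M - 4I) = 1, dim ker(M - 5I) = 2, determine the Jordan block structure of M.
Jordan blocks: (-4, 2), (4, 1), (5, 1), (5, 1)

λ = -4: algebraic multiplicity 2 (exponent in χ_M), largest block size 2 (exponent in m_M), 1 block (geometric multiplicity). This forces block sizes [2].
λ = 4: algebraic multiplicity 1 (exponent in χ_M), largest block size 1 (exponent in m_M), 1 block (geometric multiplicity). This forces block sizes [1].
λ = 5: algebraic multiplicity 2 (exponent in χ_M), largest block size 1 (exponent in m_M), 2 blocks (geometric multiplicity). These force block sizes [1, 1].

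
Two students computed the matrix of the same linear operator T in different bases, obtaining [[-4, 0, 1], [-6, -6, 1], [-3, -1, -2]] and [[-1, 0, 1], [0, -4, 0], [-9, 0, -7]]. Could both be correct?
Both have characteristic polynomial (x + 4)^3, but the minimal polynomial of A is (x + 4)^3 while the minimal polynomial of B is (x + 4)^2. The minimal polynomial is a similarity invariant, so A and B are not similar.

No.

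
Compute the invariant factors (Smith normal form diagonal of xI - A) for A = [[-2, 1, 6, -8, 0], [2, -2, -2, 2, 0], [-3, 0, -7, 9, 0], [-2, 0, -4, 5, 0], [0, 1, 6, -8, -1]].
x + 1, (x + 1)^2(x + 2)^2

The Jordan structure of A has elementary divisors (x + 2)^2, (x + 1)^2, (x + 1). Arranging the block sizes at each eigenvalue in decreasing order and taking row products gives the invariant factors.

Invariant factors (smallest first, each dividing the next): x + 1, (x + 1)^2(x + 2)^2.

Check: the last factor (x + 1)^2(x + 2)^2 is the minimal polynomial, and the product (x + 1)^3(x + 2)^2 is the characteristic polynomial.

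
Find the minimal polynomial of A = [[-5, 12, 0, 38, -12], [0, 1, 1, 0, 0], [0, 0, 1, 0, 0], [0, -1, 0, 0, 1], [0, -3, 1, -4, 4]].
The characteristic polynomial factors as (x - 2)^2(x - 1)^2(x + 5). The minimal polynomial is ∏(x - λ)^{k_λ} where k_λ is the size of the largest Jordan block at λ.

For λ = -5: rank(A + 5I) = 4, and the largest Jordan block has size 1 (the smallest k with rank((A + 5I)^k) = rank((A + 5I)^(k+1))).
For λ = 1: rank(A - I) = 4, and the largest Jordan block has size 2 (the smallest k with rank((A - I)^k) = rank((A - I)^(k+1))).
For λ = 2: rank(A - 2I) = 4, and the largest Jordan block has size 2 (the smallest k with rank((A - 2I)^k) = rank((A - 2I)^(k+1))).

So m_A(x) = (x - 2)^2(x - 1)^2(x + 5).

m_A(x) = (x - 2)^2(x - 1)^2(x + 5)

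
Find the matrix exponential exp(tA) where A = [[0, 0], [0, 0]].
e^{tA} = [[1, 0], [0, 1]]

A has Jordan form J = [[0, 0], [0, 0]] with A = PJP^{-1}, so e^{tA} = P e^{tJ} P^{-1}.

For a Jordan block J_k(λ), e^{tJ_k(λ)} = e^{λt} · (I + tN + t^2 N^2/2! + ... + t^{k-1} N^{k-1}/(k-1)!) where N is the nilpotent superdiagonal part.

Assembling the blocks and conjugating back gives the entries of e^{tA} as shown above.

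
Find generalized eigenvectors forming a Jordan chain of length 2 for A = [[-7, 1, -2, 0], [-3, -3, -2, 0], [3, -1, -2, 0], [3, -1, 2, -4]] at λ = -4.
v_1 = [[0, 1, 0, -1]]^T, v_2 = [[1, 1, -1, -1]]^T

We seek v_1 ∈ ker((A + 4I)^2) \ ker(A + 4I), then set v_{i+1} = (A + 4I) v_i.

One such chain is v_1 = [[0, 1, 0, -1]]^T, v_2 = [[1, 1, -1, -1]]^T. Check: (A + 4I) v_2 = [[0, 0, 0, 0]]^T = 0.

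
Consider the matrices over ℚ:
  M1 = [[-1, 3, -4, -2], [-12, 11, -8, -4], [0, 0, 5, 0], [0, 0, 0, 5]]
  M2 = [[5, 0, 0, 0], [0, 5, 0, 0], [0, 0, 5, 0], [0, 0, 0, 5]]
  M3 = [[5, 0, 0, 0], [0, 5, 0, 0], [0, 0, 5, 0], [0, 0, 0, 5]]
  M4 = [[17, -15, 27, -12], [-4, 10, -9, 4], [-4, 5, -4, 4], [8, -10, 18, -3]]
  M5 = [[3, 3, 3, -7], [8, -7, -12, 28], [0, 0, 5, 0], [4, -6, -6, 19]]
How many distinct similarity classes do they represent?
2 classes: {M1, M4, M5}, {M2, M3}

Characteristic polynomials: χ_{M1} = (x - 5)^4, χ_{M2} = (x - 5)^4, χ_{M3} = (x - 5)^4, χ_{M4} = (x - 5)^4, χ_{M5} = (x - 5)^4.

{M1, M4, M5}: invariant factors x - 5, x - 5, (x - 5)^2.

{M2, M3}: invariant factors x - 5, x - 5, x - 5, x - 5.

Matrices are similar if and only if their invariant-factor lists agree; the partition into similarity classes is {M1, M4, M5}, {M2, M3}.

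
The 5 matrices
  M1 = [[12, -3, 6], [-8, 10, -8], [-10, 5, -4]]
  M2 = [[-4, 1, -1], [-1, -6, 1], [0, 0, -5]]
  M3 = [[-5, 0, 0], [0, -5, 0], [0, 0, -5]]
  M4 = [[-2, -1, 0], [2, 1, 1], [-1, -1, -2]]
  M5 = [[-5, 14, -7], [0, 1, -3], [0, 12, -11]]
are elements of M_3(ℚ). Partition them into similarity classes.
Characteristic polynomials: χ_{M1} = (x - 6)^3, χ_{M2} = (x + 5)^3, χ_{M3} = (x + 5)^3, χ_{M4} = (x + 1)^3, χ_{M5} = (x + 5)^3.

{M1}: invariant factors x - 6, (x - 6)^2.

{M2, M5}: invariant factors x + 5, (x + 5)^2.

{M3}: invariant factors x + 5, x + 5, x + 5.

{M4}: invariant factors (x + 1)^3.

Matrices are similar if and only if their invariant-factor lists agree; the partition into similarity classes is {M1}, {M2, M5}, {M3}, {M4}.

4 classes: {M1}, {M2, M5}, {M3}, {M4}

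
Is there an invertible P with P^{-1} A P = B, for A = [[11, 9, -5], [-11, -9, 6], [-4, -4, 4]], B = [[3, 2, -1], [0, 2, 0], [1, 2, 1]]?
Both have characteristic polynomial (x - 2)^3, but the minimal polynomial of A is (x - 2)^3 while the minimal polynomial of B is (x - 2)^2. The minimal polynomial is a similarity invariant, so A and B are not similar.

No.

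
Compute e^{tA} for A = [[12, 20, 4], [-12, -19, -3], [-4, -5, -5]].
e^{tA} = [[(16*t + 1)*e^{-4*t}, 20*t*e^{-4*t}, 4*t*e^{-4*t}], [-12*t*e^{-4*t}, (1 - 15*t)*e^{-4*t}, -3*t*e^{-4*t}], [-4*t*e^{-4*t}, -5*t*e^{-4*t}, (1 - t)*e^{-4*t}]]

A has Jordan form J = [[-4, 1, 0], [0, -4, 0], [0, 0, -4]] with A = PJP^{-1}, so e^{tA} = P e^{tJ} P^{-1}.

For a Jordan block J_k(λ), e^{tJ_k(λ)} = e^{λt} · (I + tN + t^2 N^2/2! + ... + t^{k-1} N^{k-1}/(k-1)!) where N is the nilpotent superdiagonal part.

Assembling the blocks and conjugating back gives the entries of e^{tA} as shown above.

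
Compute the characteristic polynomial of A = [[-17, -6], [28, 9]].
xI - A = [[x + 17, 6], [-28, x - 9]].

Expanding det(xI - A) along the first row:
det(xI - A) = + (x + 17)·det([[x - 9]]) - (6)·det([[-28]]).

Evaluating gives χ_A(x) = x^2 + 8x + 15 = (x + 3)(x + 5).

χ_A(x) = (x + 3)(x + 5)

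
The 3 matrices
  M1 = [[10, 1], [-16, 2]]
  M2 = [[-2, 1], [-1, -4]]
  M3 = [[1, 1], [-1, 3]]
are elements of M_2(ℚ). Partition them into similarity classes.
3 classes: {M1}, {M2}, {M3}

Characteristic polynomials: χ_{M1} = (x - 6)^2, χ_{M2} = (x + 3)^2, χ_{M3} = (x - 2)^2.

{M1}: invariant factors (x - 6)^2.

{M2}: invariant factors (x + 3)^2.

{M3}: invariant factors (x - 2)^2.

Matrices are similar if and only if their invariant-factor lists agree; the partition into similarity classes is {M1}, {M2}, {M3}.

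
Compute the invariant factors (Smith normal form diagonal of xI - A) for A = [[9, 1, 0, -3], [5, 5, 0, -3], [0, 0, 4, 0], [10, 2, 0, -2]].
x - 4, x - 4, (x - 4)^2

The Jordan structure of A has elementary divisors (x - 4)^2, (x - 4), (x - 4). Arranging the block sizes at each eigenvalue in decreasing order and taking row products gives the invariant factors.

Invariant factors (smallest first, each dividing the next): x - 4, x - 4, (x - 4)^2.

Check: the last factor (x - 4)^2 is the minimal polynomial, and the product (x - 4)^4 is the characteristic polynomial.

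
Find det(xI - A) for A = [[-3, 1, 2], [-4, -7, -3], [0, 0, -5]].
xI - A = [[x + 3, -1, -2], [4, x + 7, 3], [0, 0, x + 5]].

Expanding det(xI - A) along the first row:
det(xI - A) = + (x + 3)·det([[x + 7, 3], [0, x + 5]]) - (-1)·det([[4, 3], [0, x + 5]]) + (-2)·det([[4, x + 7], [0, 0]]).

Evaluating gives χ_A(x) = x^3 + 15x^2 + 75x + 125 = (x + 5)^3.

χ_A(x) = (x + 5)^3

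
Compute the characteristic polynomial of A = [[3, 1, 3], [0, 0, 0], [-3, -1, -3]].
χ_A(x) = x^3

xI - A = [[x - 3, -1, -3], [0, x, 0], [3, 1, x + 3]].

Expanding det(xI - A) along the first row:
det(xI - A) = + (x - 3)·det([[x, 0], [1, x + 3]]) - (-1)·det([[0, 0], [3, x + 3]]) + (-3)·det([[0, x], [3, 1]]).

Evaluating gives χ_A(x) = x^3.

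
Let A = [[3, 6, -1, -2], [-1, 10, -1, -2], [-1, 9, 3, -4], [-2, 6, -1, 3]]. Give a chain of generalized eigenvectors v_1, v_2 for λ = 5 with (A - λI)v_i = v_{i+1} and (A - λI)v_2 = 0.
We seek v_1 ∈ ker((A - 5I)^2) \ ker(A - 5I), then set v_{i+1} = (A - 5I) v_i.

One such chain is v_1 = [[1, 1, 3, 1]]^T, v_2 = [[-1, -1, -2, -1]]^T. Check: (A - 5I) v_2 = [[0, 0, 0, 0]]^T = 0.

v_1 = [[1, 1, 3, 1]]^T, v_2 = [[-1, -1, -2, -1]]^T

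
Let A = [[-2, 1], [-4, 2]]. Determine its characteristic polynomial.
xI - A = [[x + 2, -1], [4, x - 2]].

Expanding det(xI - A) along the first row:
det(xI - A) = + (x + 2)·det([[x - 2]]) - (-1)·det([[4]]).

Evaluating gives χ_A(x) = x^2.

χ_A(x) = x^2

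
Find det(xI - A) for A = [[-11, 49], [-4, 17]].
xI - A = [[x + 11, -49], [4, x - 17]].

Expanding det(xI - A) along the first row:
det(xI - A) = + (x + 11)·det([[x - 17]]) - (-49)·det([[4]]).

Evaluating gives χ_A(x) = x^2 - 6x + 9 = (x - 3)^2.

χ_A(x) = (x - 3)^2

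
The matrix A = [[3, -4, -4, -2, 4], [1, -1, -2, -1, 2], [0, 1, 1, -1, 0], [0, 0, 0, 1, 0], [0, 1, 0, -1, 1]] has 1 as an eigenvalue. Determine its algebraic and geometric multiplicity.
The characteristic polynomial is (x - 1)^5, so the factor x - 1 appears with exponent 5: the algebraic multiplicity is 5.

rank(A - I) = 2, so the eigenspace has dimension 5 - 2 = 3: the geometric multiplicity is 3.

Since 3 < 5, A is not diagonalizable.

algebraic multiplicity 5, geometric multiplicity 3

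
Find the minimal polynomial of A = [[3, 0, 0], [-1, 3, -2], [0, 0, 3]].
m_A(x) = (x - 3)^2

The characteristic polynomial factors as (x - 3)^3. The minimal polynomial is ∏(x - λ)^{k_λ} where k_λ is the size of the largest Jordan block at λ.

For λ = 3: rank(A - 3I) = 1, and the largest Jordan block has size 2 (the smallest k with rank((A - 3I)^k) = rank((A - 3I)^(k+1))).

So m_A(x) = (x - 3)^2.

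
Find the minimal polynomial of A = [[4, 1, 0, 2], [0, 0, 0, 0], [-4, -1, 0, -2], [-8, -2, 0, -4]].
The characteristic polynomial factors as x^4. The minimal polynomial is ∏(x - λ)^{k_λ} where k_λ is the size of the largest Jordan block at λ.

For λ = 0: rank(A) = 1, and the largest Jordan block has size 2 (the smallest k with rank(A^k) = rank(A^(k+1))).

So m_A(x) = x^2.

m_A(x) = x^2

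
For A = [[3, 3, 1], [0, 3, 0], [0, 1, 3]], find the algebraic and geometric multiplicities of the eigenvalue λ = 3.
algebraic multiplicity 3, geometric multiplicity 1

The characteristic polynomial is (x - 3)^3, so the factor x - 3 appears with exponent 3: the algebraic multiplicity is 3.

rank(A - 3I) = 2, so the eigenspace has dimension 3 - 2 = 1: the geometric multiplicity is 1.

Since 1 < 3, A is not diagonalizable.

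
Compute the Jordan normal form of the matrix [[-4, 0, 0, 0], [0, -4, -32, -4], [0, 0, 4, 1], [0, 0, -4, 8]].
J = [[-4, 0, 0, 0], [0, -4, 0, 0], [0, 0, 6, 1], [0, 0, 0, 6]]

The characteristic polynomial is det(xI - A) = (x - 6)^2(x + 4)^2, so the eigenvalues are -4 (algebraic multiplicity 2), 6 (algebraic multiplicity 2).

For λ = -4: rank(A + 4I) = 2. The eigenspace has dimension 4 - 2 = 2, so there are 2 Jordan blocks; the rank sequence gives block sizes [1, 1].

For λ = 6: rank(A - 6I) = 3, rank((A - 6I)^2) = 2. The eigenspace has dimension 4 - 3 = 1, so there is 1 Jordan block; the rank sequence gives block sizes [2].

Assembling the blocks gives the Jordan form J above.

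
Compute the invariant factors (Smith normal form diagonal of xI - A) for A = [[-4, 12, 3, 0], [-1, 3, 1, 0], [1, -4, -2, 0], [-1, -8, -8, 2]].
The Jordan structure of A has elementary divisors (x + 1)^2, (x + 1), (x - 2). Arranging the block sizes at each eigenvalue in decreasing order and taking row products gives the invariant factors.

Invariant factors (smallest first, each dividing the next): x + 1, (x - 2)(x + 1)^2.

Check: the last factor (x - 2)(x + 1)^2 is the minimal polynomial, and the product (x - 2)(x + 1)^3 is the characteristic polynomial.

x + 1, (x - 2)(x + 1)^2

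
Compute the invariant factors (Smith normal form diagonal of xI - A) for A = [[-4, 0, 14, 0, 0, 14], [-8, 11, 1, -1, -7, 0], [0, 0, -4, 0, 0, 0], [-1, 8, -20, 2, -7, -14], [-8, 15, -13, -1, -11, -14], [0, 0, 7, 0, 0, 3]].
x + 4, (x - 3)(x + 4), (x - 3)^2(x + 4)

The Jordan structure of A has elementary divisors (x + 4), (x + 4), (x + 4), (x - 3)^2, (x - 3). Arranging the block sizes at each eigenvalue in decreasing order and taking row products gives the invariant factors.

Invariant factors (smallest first, each dividing the next): x + 4, (x - 3)(x + 4), (x - 3)^2(x + 4).

Check: the last factor (x - 3)^2(x + 4) is the minimal polynomial, and the product (x - 3)^3(x + 4)^3 is the characteristic polynomial.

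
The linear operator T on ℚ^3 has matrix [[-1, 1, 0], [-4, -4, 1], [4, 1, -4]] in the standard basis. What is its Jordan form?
J = [[-3, 1, 0], [0, -3, 1], [0, 0, -3]]

The characteristic polynomial is det(xI - A) = (x + 3)^3, so the eigenvalues are -3 (algebraic multiplicity 3).

For λ = -3: rank(A + 3I) = 2, rank((A + 3I)^2) = 1, rank((A + 3I)^3) = 0. The eigenspace has dimension 3 - 2 = 1, so there is 1 Jordan block; the rank sequence gives block sizes [3].

Assembling the blocks gives the Jordan form J above.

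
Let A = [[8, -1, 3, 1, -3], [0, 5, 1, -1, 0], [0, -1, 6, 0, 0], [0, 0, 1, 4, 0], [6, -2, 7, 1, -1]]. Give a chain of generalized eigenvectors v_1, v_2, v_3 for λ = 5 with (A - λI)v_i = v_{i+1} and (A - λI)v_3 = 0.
We seek v_1 ∈ ker((A - 5I)^3) \ ker((A - 5I)^2), then set v_{i+1} = (A - 5I) v_i.

One such chain is v_1 = [[0, 0, 1, 1, 1]]^T, v_2 = [[1, 0, 1, 0, 2]]^T, v_3 = [[0, 1, 1, 1, 1]]^T. Check: (A - 5I) v_3 = [[0, 0, 0, 0, 0]]^T = 0.

v_1 = [[0, 0, 1, 1, 1]]^T, v_2 = [[1, 0, 1, 0, 2]]^T, v_3 = [[0, 1, 1, 1, 1]]^T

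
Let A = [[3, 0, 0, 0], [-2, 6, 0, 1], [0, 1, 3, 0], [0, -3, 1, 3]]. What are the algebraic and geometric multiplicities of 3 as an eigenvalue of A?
algebraic multiplicity 1, geometric multiplicity 1

The characteristic polynomial is (x - 4)^3(x - 3), so the factor x - 3 appears with exponent 1: the algebraic multiplicity is 1.

rank(A - 3I) = 3, so the eigenspace has dimension 4 - 3 = 1: the geometric multiplicity is 1.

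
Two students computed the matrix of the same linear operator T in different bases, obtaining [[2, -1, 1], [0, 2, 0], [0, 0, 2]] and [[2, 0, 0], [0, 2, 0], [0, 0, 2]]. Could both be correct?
Both have characteristic polynomial (x - 2)^3, but the minimal polynomial of A is (x - 2)^2 while the minimal polynomial of B is x - 2. The minimal polynomial is a similarity invariant, so A and B are not similar.

No.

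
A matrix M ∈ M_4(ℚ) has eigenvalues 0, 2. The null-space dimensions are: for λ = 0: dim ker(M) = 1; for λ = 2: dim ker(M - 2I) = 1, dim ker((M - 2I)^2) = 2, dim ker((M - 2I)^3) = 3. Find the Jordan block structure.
Jordan blocks: (0, 1), (2, 3)

λ = 0: successive nullity increments [1] count blocks of size ≥ k; block sizes are [1].
λ = 2: successive nullity increments [1, 1, 1] count blocks of size ≥ k; block sizes are [3].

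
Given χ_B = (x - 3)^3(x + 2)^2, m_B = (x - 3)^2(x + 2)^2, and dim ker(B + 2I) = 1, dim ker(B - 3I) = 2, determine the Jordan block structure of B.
λ = -2: algebraic multiplicity 2 (exponent in χ_B), largest block size 2 (exponent in m_B), 1 block (geometric multiplicity). This forces block sizes [2].
λ = 3: algebraic multiplicity 3 (exponent in χ_B), largest block size 2 (exponent in m_B), 2 blocks (geometric multiplicity). These force block sizes [2, 1].

Jordan blocks: (-2, 2), (3, 2), (3, 1)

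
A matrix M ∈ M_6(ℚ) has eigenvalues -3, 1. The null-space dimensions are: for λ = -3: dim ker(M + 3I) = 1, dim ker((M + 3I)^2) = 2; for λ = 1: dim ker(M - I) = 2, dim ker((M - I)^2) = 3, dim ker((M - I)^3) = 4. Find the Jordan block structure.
λ = -3: successive nullity increments [1, 1] count blocks of size ≥ k; block sizes are [2].
λ = 1: successive nullity increments [2, 1, 1] count blocks of size ≥ k; block sizes are [3, 1].

Jordan blocks: (-3, 2), (1, 3), (1, 1)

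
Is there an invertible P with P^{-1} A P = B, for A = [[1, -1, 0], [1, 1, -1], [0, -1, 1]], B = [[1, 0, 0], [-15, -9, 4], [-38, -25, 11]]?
Yes.

Two matrices over a field are similar if and only if they have the same invariant factors.

Both A and B have characteristic polynomial (x - 1)^3 and minimal polynomial (x - 1)^3. Computing further, both have invariant factors (x - 1)^3. Hence A and B are similar.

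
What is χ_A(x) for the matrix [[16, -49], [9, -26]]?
χ_A(x) = (x + 5)^2

xI - A = [[x - 16, 49], [-9, x + 26]].

Expanding det(xI - A) along the first row:
det(xI - A) = + (x - 16)·det([[x + 26]]) - (49)·det([[-9]]).

Evaluating gives χ_A(x) = x^2 + 10x + 25 = (x + 5)^2.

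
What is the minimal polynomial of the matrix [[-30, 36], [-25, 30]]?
The characteristic polynomial factors as x^2. The minimal polynomial is ∏(x - λ)^{k_λ} where k_λ is the size of the largest Jordan block at λ.

For λ = 0: rank(A) = 1, and the largest Jordan block has size 2 (the smallest k with rank(A^k) = rank(A^(k+1))).

So m_A(x) = x^2.

m_A(x) = x^2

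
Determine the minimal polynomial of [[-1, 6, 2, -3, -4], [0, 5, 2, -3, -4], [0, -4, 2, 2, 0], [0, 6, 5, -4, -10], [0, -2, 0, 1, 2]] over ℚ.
The characteristic polynomial factors as (x - 2)^3(x + 1)^2. The minimal polynomial is ∏(x - λ)^{k_λ} where k_λ is the size of the largest Jordan block at λ.

For λ = -1: rank(A + I) = 3, and the largest Jordan block has size 1 (the smallest k with rank((A + I)^k) = rank((A + I)^(k+1))).
For λ = 2: rank(A - 2I) = 4, and the largest Jordan block has size 3 (the smallest k with rank((A - 2I)^k) = rank((A - 2I)^(k+1))).

So m_A(x) = (x - 2)^3(x + 1).

m_A(x) = (x - 2)^3(x + 1)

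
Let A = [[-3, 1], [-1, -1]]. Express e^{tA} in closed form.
A has Jordan form J = [[-2, 1], [0, -2]] with A = PJP^{-1}, so e^{tA} = P e^{tJ} P^{-1}.

For a Jordan block J_k(λ), e^{tJ_k(λ)} = e^{λt} · (I + tN + t^2 N^2/2! + ... + t^{k-1} N^{k-1}/(k-1)!) where N is the nilpotent superdiagonal part.

Assembling the blocks and conjugating back gives the entries of e^{tA} as shown above.

e^{tA} = [[(1 - t)*e^{-2*t}, t*e^{-2*t}], [-t*e^{-2*t}, (t + 1)*e^{-2*t}]]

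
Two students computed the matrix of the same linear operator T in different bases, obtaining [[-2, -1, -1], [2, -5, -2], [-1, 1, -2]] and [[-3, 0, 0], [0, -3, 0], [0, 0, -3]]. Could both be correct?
No.

Both have characteristic polynomial (x + 3)^3, but the minimal polynomial of A is (x + 3)^2 while the minimal polynomial of B is x + 3. The minimal polynomial is a similarity invariant, so A and B are not similar.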